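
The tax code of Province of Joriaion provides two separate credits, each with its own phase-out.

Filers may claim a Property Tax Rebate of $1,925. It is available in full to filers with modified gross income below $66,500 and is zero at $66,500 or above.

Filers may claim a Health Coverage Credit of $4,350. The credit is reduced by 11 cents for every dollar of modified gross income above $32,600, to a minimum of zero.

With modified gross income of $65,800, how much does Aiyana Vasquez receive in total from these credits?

$2,623

Property Tax Rebate: $65,800 is below the $66,500 cutoff, so the full $1,925 applies.
Health Coverage Credit: 11% of the $33,200 excess over $32,600 is $3,652; credit = $4,350 − $3,652 = $698.
Total: $1,925 + $698 = $2,623.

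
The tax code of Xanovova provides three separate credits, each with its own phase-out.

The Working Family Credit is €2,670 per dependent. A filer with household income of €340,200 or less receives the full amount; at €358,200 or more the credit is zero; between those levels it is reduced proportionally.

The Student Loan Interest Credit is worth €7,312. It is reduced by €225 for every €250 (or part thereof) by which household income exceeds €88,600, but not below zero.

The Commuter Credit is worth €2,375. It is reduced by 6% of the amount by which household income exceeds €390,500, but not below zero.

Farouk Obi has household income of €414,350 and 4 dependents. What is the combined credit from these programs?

Working Family Credit: base = 4 × €2,670 = €10,680. €414,350 is at or above €358,200, so the credit is €0.
Student Loan Interest Credit: income exceeds €88,600 by €325,750 → 1303 increments × €225 = €293,175 ≥ base, so the credit is €0.
Commuter Credit: 6% of the €23,850 excess over €390,500 is €1,431; credit = €2,375 − €1,431 = €944.
Total: €0 + €0 + €944 = €944.

€944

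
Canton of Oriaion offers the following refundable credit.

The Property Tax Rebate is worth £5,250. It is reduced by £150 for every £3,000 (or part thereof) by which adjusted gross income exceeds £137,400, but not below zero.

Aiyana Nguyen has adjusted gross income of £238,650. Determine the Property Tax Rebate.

£150

Property Tax Rebate: income exceeds £137,400 by £101,250, which is 34 full-or-partial £3,000 increments; reduction = 34 × £150 = £5,100, leaving £150.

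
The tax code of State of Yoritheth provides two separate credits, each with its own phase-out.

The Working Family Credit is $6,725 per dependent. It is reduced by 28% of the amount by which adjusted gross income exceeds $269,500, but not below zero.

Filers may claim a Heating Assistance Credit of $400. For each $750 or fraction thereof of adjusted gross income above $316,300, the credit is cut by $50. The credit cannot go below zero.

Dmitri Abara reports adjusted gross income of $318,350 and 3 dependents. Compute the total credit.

$6,747

Working Family Credit: base = 3 × $6,725 = $20,175. 28% of the $48,850 excess over $269,500 is $13,678; credit = $20,175 − $13,678 = $6,497.
Heating Assistance Credit: income exceeds $316,300 by $2,050, which is 3 full-or-partial $750 increments; reduction = 3 × $50 = $150, leaving $250.
Total: $6,497 + $250 = $6,747.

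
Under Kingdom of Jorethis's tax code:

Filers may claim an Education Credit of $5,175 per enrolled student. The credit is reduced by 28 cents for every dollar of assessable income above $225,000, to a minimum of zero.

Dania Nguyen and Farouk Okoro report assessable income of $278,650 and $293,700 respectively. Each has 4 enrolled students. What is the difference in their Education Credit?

Dania ($278,650): Education Credit: base = 4 × $5,175 = $20,700. 28% of the $53,650 excess over $225,000 is $15,022; credit = $20,700 − $15,022 = $5,678.
Farouk ($293,700): Education Credit: base = 4 × $5,175 = $20,700. 28% of the $68,700 excess over $225,000 is $19,236; credit = $20,700 − $19,236 = $1,464.
Difference: |$5,678 − $1,464| = $4,214.

$4,214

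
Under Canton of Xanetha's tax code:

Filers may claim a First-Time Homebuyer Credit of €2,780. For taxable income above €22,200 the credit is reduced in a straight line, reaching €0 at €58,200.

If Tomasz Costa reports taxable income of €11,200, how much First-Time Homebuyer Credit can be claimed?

First-Time Homebuyer Credit: €11,200 is at or below the €22,200 threshold, so the full €2,780 applies.

€2,780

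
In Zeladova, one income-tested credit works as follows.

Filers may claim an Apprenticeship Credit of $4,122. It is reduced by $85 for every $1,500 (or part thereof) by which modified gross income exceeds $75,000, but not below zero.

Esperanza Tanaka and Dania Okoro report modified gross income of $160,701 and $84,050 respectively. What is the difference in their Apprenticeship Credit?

Esperanza ($160,701): Apprenticeship Credit: income exceeds $75,000 by $85,701 → 58 increments × $85 = $4,930 ≥ base, so the credit is $0.
Dania ($84,050): Apprenticeship Credit: income exceeds $75,000 by $9,050, which is 7 full-or-partial $1,500 increments; reduction = 7 × $85 = $595, leaving $3,527.
Difference: |$0 − $3,527| = $3,527.

$3,527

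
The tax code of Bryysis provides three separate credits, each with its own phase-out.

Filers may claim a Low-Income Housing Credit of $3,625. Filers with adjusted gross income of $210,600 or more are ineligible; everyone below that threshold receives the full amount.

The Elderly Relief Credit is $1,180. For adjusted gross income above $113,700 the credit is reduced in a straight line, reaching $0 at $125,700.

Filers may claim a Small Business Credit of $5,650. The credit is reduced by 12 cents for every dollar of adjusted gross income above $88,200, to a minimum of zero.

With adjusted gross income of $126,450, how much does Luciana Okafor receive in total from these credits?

$4,685

Low-Income Housing Credit: $126,450 is below the $210,600 cutoff, so the full $3,625 applies.
Elderly Relief Credit: $126,450 is at or above $125,700, so the credit is $0.
Small Business Credit: 12% of the $38,250 excess over $88,200 is $4,590; credit = $5,650 − $4,590 = $1,060.
Total: $3,625 + $0 + $1,060 = $4,685.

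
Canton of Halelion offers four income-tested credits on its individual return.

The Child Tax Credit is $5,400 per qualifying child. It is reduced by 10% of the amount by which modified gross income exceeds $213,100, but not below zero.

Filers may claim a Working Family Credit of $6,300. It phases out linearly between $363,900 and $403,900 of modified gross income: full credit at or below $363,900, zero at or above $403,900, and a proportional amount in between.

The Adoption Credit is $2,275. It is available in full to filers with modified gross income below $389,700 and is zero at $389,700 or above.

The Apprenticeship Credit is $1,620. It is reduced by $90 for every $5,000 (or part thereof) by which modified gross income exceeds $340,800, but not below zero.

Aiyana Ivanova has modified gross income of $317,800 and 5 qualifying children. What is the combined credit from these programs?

Child Tax Credit: base = 5 × $5,400 = $27,000. 10% of the $104,700 excess over $213,100 is $10,470; credit = $27,000 − $10,470 = $16,530.
Working Family Credit: $317,800 is at or below the $363,900 threshold, so the full $6,300 applies.
Adoption Credit: $317,800 is below the $389,700 cutoff, so the full $2,275 applies.
Apprenticeship Credit: $317,800 is at or below the $340,800 threshold, so the full $1,620 applies.
Total: $16,530 + $6,300 + $2,275 + $1,620 = $26,725.

$26,725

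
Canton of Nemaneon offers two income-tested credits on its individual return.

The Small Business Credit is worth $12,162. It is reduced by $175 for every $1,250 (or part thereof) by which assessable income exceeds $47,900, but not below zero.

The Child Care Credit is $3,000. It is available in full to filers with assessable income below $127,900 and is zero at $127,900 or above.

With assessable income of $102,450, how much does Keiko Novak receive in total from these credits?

$7,462

Small Business Credit: income exceeds $47,900 by $54,550, which is 44 full-or-partial $1,250 increments; reduction = 44 × $175 = $7,700, leaving $4,462.
Child Care Credit: $102,450 is below the $127,900 cutoff, so the full $3,000 applies.
Total: $4,462 + $3,000 = $7,462.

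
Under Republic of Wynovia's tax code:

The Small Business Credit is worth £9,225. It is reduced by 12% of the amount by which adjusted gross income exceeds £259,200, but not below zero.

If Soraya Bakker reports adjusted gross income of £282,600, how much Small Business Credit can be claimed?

£6,417

Small Business Credit: 12% of the £23,400 excess over £259,200 is £2,808; credit = £9,225 − £2,808 = £6,417.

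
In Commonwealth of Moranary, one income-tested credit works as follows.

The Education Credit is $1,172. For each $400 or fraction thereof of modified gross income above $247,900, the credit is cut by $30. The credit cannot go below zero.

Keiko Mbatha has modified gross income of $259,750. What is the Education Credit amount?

Education Credit: income exceeds $247,900 by $11,850, which is 30 full-or-partial $400 increments; reduction = 30 × $30 = $900, leaving $272.

$272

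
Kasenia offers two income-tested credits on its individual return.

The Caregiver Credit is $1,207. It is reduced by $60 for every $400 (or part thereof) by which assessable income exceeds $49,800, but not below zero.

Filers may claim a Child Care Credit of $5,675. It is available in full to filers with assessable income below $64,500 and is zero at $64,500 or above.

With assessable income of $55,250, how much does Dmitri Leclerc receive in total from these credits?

$6,042

Caregiver Credit: income exceeds $49,800 by $5,450, which is 14 full-or-partial $400 increments; reduction = 14 × $60 = $840, leaving $367.
Child Care Credit: $55,250 is below the $64,500 cutoff, so the full $5,675 applies.
Total: $367 + $5,675 = $6,042.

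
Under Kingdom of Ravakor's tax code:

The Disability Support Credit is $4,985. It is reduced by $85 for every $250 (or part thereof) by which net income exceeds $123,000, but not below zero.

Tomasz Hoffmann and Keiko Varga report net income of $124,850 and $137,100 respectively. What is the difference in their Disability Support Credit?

$4,165

Tomasz ($124,850): Disability Support Credit: income exceeds $123,000 by $1,850, which is 8 full-or-partial $250 increments; reduction = 8 × $85 = $680, leaving $4,305.
Keiko ($137,100): Disability Support Credit: income exceeds $123,000 by $14,100, which is 57 full-or-partial $250 increments; reduction = 57 × $85 = $4,845, leaving $140.
Difference: |$4,305 − $140| = $4,165.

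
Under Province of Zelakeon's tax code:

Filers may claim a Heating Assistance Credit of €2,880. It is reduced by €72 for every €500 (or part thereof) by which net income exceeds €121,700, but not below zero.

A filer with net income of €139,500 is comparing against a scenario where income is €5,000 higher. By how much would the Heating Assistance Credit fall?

€288

At €139,500 — income exceeds €121,700 by €17,800, which is 36 full-or-partial €500 increments; reduction = 36 × €72 = €2,592, leaving €288.
At €144,500 — income exceeds €121,700 by €22,800 → 46 increments × €72 = €3,312 ≥ base, so the credit is €0.
Lost: €288 − €0 = €288.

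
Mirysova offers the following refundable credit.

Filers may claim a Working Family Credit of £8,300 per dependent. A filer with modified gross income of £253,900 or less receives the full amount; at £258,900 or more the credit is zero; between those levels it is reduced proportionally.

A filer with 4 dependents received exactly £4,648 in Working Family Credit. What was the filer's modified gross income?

£258,200

Full credit = 4 × £8,300 = £33,200.
£4,648 is 4,648/33,200 of the full £33,200, so 28,552/33,200 of the £5,000 range has been used: income = £253,900 + £5,000 × 28,552/33,200 = £258,200.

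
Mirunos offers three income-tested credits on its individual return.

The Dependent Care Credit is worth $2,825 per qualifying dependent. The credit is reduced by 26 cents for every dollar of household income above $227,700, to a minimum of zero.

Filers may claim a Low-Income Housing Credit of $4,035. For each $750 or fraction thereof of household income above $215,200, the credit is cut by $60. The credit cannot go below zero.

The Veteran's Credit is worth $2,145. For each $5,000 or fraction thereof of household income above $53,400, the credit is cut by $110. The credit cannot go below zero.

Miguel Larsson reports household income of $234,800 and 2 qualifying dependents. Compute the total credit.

$6,219

Dependent Care Credit: base = 2 × $2,825 = $5,650. 26% of the $7,100 excess over $227,700 is $1,846; credit = $5,650 − $1,846 = $3,804.
Low-Income Housing Credit: income exceeds $215,200 by $19,600, which is 27 full-or-partial $750 increments; reduction = 27 × $60 = $1,620, leaving $2,415.
Veteran's Credit: income exceeds $53,400 by $181,400 → 37 increments × $110 = $4,070 ≥ base, so the credit is $0.
Total: $3,804 + $2,415 + $0 = $6,219.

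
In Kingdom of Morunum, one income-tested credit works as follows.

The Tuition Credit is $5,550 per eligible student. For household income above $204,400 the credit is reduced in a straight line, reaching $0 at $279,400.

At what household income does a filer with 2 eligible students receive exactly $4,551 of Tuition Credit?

$248,650

Full credit = 2 × $5,550 = $11,100.
$4,551 is 4,551/11,100 of the full $11,100, so 6,549/11,100 of the $75,000 range has been used: income = $204,400 + $75,000 × 6,549/11,100 = $248,650.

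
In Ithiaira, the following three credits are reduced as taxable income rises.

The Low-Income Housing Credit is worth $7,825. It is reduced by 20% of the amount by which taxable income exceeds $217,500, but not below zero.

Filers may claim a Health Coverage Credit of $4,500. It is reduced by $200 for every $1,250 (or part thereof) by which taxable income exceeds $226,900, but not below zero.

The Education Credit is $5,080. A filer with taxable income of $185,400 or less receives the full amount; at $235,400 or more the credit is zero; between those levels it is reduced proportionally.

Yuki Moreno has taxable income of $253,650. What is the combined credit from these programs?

Low-Income Housing Credit: 20% of the $36,150 excess over $217,500 is $7,230; credit = $7,825 − $7,230 = $595.
Health Coverage Credit: income exceeds $226,900 by $26,750, which is 22 full-or-partial $1,250 increments; reduction = 22 × $200 = $4,400, leaving $100.
Education Credit: $253,650 is at or above $235,400, so the credit is $0.
Total: $595 + $100 + $0 = $695.

$695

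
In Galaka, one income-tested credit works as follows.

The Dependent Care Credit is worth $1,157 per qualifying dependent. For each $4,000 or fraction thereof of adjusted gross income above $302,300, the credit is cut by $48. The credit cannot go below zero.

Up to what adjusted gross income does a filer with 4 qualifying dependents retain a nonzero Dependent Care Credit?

Full credit = 4 × $1,157 = $4,628.
After 96 increments the reduction is 96 × $48 = $4,608, leaving $20; one more increment wipes it out. Increment 96 ends at excess 96 × $4,000 = $384,000, so the highest qualifying income is $302,300 + $384,000 = $686,300.

$686,300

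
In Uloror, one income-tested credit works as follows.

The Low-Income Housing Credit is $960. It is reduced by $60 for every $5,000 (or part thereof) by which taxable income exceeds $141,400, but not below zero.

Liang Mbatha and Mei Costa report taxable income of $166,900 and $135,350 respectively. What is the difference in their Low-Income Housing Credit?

Liang ($166,900): Low-Income Housing Credit: income exceeds $141,400 by $25,500, which is 6 full-or-partial $5,000 increments; reduction = 6 × $60 = $360, leaving $600.
Mei ($135,350): Low-Income Housing Credit: $135,350 is at or below the $141,400 threshold, so the full $960 applies.
Difference: |$600 − $960| = $360.

$360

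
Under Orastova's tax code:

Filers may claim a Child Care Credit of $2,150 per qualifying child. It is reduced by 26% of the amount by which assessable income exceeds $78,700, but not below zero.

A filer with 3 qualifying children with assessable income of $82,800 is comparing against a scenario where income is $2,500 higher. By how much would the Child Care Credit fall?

$650

At $82,800 — base = 3 × $2,150 = $6,450. 26% of the $4,100 excess over $78,700 is $1,066; credit = $6,450 − $1,066 = $5,384.
At $85,300 — base = 3 × $2,150 = $6,450. 26% of the $6,600 excess over $78,700 is $1,716; credit = $6,450 − $1,716 = $4,734.
Lost: $5,384 − $4,734 = $650.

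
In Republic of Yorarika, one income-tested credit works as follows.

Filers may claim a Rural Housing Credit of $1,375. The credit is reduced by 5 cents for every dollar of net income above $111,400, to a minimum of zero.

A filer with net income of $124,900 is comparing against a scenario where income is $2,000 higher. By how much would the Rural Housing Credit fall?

$100

At $124,900 — 5% of the $13,500 excess over $111,400 is $675; credit = $1,375 − $675 = $700.
At $126,900 — 5% of the $15,500 excess over $111,400 is $775; credit = $1,375 − $775 = $600.
Lost: $700 − $600 = $100.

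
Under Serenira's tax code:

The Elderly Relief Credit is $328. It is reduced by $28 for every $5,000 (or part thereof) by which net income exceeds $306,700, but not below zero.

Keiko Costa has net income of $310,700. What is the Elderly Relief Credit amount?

$300

Elderly Relief Credit: income exceeds $306,700 by $4,000, which is 1 full-or-partial $5,000 increment; reduction = 1 × $28 = $28, leaving $300.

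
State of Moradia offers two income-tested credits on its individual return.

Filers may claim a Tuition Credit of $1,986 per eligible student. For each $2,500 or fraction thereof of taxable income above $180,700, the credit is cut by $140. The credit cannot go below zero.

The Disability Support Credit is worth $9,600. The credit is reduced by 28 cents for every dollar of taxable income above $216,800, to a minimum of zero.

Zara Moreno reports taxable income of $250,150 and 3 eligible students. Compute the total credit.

$2,300

Tuition Credit: base = 3 × $1,986 = $5,958. income exceeds $180,700 by $69,450, which is 28 full-or-partial $2,500 increments; reduction = 28 × $140 = $3,920, leaving $2,038.
Disability Support Credit: 28% of the $33,350 excess over $216,800 is $9,338; credit = $9,600 − $9,338 = $262.
Total: $2,038 + $262 = $2,300.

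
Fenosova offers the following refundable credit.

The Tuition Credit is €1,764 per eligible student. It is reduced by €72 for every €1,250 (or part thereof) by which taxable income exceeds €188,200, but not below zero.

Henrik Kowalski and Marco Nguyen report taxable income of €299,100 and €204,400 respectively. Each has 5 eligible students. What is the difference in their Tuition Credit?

Henrik (€299,100): Tuition Credit: base = 5 × €1,764 = €8,820. income exceeds €188,200 by €110,900, which is 89 full-or-partial €1,250 increments; reduction = 89 × €72 = €6,408, leaving €2,412.
Marco (€204,400): Tuition Credit: base = 5 × €1,764 = €8,820. income exceeds €188,200 by €16,200, which is 13 full-or-partial €1,250 increments; reduction = 13 × €72 = €936, leaving €7,884.
Difference: |€2,412 − €7,884| = €5,472.

€5,472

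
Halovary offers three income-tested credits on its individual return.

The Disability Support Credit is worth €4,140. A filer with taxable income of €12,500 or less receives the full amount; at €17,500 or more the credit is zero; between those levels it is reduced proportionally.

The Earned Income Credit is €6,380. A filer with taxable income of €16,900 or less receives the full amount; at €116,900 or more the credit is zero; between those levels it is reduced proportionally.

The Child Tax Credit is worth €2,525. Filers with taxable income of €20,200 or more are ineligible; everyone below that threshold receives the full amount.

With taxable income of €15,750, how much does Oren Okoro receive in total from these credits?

Disability Support Credit: €15,750 is €3,250 into a €5,000 phase-out range, leaving 1,750/5,000 of the credit: €4,140 × 1,750/5,000 = €1,449.
Earned Income Credit: €15,750 is at or below the €16,900 threshold, so the full €6,380 applies.
Child Tax Credit: €15,750 is below the €20,200 cutoff, so the full €2,525 applies.
Total: €1,449 + €6,380 + €2,525 = €10,354.

€10,354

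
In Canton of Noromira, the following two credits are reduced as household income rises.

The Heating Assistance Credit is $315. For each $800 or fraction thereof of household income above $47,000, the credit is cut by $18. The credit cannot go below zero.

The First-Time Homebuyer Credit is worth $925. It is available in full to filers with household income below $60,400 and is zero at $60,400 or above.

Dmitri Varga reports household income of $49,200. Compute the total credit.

$1,186

Heating Assistance Credit: income exceeds $47,000 by $2,200, which is 3 full-or-partial $800 increments; reduction = 3 × $18 = $54, leaving $261.
First-Time Homebuyer Credit: $49,200 is below the $60,400 cutoff, so the full $925 applies.
Total: $261 + $925 = $1,186.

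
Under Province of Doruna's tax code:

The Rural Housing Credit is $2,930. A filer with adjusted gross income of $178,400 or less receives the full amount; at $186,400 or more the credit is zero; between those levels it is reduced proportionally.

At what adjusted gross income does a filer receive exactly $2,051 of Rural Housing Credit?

$180,800

$2,051 is 2,051/2,930 of the full $2,930, so 879/2,930 of the $8,000 range has been used: income = $178,400 + $8,000 × 879/2,930 = $180,800.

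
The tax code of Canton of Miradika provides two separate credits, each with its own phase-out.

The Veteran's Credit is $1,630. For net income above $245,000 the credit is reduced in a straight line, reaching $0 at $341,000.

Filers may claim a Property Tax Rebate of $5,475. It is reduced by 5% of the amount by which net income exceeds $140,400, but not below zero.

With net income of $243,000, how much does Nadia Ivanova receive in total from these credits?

Veteran's Credit: $243,000 is at or below the $245,000 threshold, so the full $1,630 applies.
Property Tax Rebate: 5% of the $102,600 excess over $140,400 is $5,130; credit = $5,475 − $5,130 = $345.
Total: $1,630 + $345 = $1,975.

$1,975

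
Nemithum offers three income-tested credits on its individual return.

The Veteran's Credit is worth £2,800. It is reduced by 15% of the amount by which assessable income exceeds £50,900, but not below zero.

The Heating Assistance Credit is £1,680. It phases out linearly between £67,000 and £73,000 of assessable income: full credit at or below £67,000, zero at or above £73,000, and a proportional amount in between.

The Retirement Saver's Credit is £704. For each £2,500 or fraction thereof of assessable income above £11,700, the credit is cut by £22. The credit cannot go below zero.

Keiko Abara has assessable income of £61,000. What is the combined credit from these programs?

Veteran's Credit: 15% of the £10,100 excess over £50,900 is £1,515; credit = £2,800 − £1,515 = £1,285.
Heating Assistance Credit: £61,000 is at or below the £67,000 threshold, so the full £1,680 applies.
Retirement Saver's Credit: income exceeds £11,700 by £49,300, which is 20 full-or-partial £2,500 increments; reduction = 20 × £22 = £440, leaving £264.
Total: £1,285 + £1,680 + £264 = £3,229.

£3,229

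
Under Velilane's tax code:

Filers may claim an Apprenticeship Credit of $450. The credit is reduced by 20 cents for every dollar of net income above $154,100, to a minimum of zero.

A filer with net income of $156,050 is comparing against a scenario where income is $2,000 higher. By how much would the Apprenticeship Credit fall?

At $156,050 — 20% of the $1,950 excess over $154,100 is $390; credit = $450 − $390 = $60.
At $158,050 — 20% of the $3,950 excess over $154,100 is $790 ≥ base, so the credit is $0.
Lost: $60 − $0 = $60.

$60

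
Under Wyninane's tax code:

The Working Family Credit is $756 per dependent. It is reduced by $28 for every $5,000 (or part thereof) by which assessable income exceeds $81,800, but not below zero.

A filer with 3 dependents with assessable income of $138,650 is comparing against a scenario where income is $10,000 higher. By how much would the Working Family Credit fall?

At $138,650 — base = 3 × $756 = $2,268. income exceeds $81,800 by $56,850, which is 12 full-or-partial $5,000 increments; reduction = 12 × $28 = $336, leaving $1,932.
At $148,650 — base = 3 × $756 = $2,268. income exceeds $81,800 by $66,850, which is 14 full-or-partial $5,000 increments; reduction = 14 × $28 = $392, leaving $1,876.
Lost: $1,932 − $1,876 = $56.

$56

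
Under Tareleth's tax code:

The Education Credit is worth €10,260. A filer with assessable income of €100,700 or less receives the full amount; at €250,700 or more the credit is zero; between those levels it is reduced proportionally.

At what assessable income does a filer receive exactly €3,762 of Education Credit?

€3,762 is 3,762/10,260 of the full €10,260, so 6,498/10,260 of the €150,000 range has been used: income = €100,700 + €150,000 × 6,498/10,260 = €195,700.

€195,700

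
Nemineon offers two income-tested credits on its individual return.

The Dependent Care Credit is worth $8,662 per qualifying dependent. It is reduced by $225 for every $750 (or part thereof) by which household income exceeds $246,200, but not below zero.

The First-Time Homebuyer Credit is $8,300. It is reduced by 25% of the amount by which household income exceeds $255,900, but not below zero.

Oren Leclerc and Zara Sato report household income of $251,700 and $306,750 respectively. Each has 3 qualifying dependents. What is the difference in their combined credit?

Oren ($251,700): Dependent Care Credit: base = 3 × $8,662 = $25,986. income exceeds $246,200 by $5,500, which is 8 full-or-partial $750 increments; reduction = 8 × $225 = $1,800, leaving $24,186. First-Time Homebuyer Credit: $251,700 is at or below the $255,900 threshold, so the full $8,300 applies. total $24,186 + $8,300 = $32,486
Zara ($306,750): Dependent Care Credit: base = 3 × $8,662 = $25,986. income exceeds $246,200 by $60,550, which is 81 full-or-partial $750 increments; reduction = 81 × $225 = $18,225, leaving $7,761. First-Time Homebuyer Credit: 25% of the $50,850 excess over $255,900 is $12,712.50 ≥ base, so the credit is $0. total $7,761 + $0 = $7,761
Difference: |$32,486 − $7,761| = $24,725.

$24,725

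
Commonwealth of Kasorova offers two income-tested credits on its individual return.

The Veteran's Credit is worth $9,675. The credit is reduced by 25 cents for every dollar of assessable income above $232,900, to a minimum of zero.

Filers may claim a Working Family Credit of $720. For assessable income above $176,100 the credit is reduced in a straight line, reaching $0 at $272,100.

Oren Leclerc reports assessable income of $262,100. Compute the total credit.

Veteran's Credit: 25% of the $29,200 excess over $232,900 is $7,300; credit = $9,675 − $7,300 = $2,375.
Working Family Credit: $262,100 is $86,000 into a $96,000 phase-out range, leaving 10,000/96,000 of the credit: $720 × 10,000/96,000 = $75.
Total: $2,375 + $75 = $2,450.

$2,450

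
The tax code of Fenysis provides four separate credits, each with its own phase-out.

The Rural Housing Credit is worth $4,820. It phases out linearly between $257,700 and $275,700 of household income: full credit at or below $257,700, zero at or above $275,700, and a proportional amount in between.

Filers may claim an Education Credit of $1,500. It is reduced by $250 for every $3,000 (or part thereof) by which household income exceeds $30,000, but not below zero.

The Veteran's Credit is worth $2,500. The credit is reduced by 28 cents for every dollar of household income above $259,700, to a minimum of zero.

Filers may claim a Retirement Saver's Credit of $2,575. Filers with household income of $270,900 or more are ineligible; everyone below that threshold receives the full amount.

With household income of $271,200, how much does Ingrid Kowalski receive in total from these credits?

$1,205

Rural Housing Credit: $271,200 is $13,500 into a $18,000 phase-out range, leaving 4,500/18,000 of the credit: $4,820 × 4,500/18,000 = $1,205.
Education Credit: income exceeds $30,000 by $241,200 → 81 increments × $250 = $20,250 ≥ base, so the credit is $0.
Veteran's Credit: 28% of the $11,500 excess over $259,700 is $3,220 ≥ base, so the credit is $0.
Retirement Saver's Credit: $271,200 meets or exceeds the $270,900 cutoff, so the credit is $0.
Total: $1,205 + $0 + $0 + $0 = $1,205.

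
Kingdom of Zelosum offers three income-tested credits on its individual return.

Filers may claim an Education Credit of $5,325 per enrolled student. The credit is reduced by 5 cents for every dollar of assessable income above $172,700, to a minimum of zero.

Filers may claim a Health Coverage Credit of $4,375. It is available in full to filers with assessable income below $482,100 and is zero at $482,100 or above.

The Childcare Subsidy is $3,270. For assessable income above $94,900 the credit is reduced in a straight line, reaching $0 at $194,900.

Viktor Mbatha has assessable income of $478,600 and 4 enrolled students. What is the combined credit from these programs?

Education Credit: base = 4 × $5,325 = $21,300. 5% of the $305,900 excess over $172,700 is $15,295; credit = $21,300 − $15,295 = $6,005.
Health Coverage Credit: $478,600 is below the $482,100 cutoff, so the full $4,375 applies.
Childcare Subsidy: $478,600 is at or above $194,900, so the credit is $0.
Total: $6,005 + $4,375 + $0 = $10,380.

$10,380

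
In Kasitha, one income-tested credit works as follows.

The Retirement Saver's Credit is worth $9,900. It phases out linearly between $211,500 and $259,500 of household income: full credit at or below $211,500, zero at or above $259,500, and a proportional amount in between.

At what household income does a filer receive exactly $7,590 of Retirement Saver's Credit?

$222,700

$7,590 is 7,590/9,900 of the full $9,900, so 2,310/9,900 of the $48,000 range has been used: income = $211,500 + $48,000 × 2,310/9,900 = $222,700.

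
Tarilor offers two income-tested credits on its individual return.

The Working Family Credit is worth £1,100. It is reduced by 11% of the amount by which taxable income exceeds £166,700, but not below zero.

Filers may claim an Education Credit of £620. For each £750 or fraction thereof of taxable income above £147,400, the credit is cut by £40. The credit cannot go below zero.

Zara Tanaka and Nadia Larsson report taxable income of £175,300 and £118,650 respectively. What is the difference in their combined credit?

£1,566

Zara (£175,300): Working Family Credit: 11% of the £8,600 excess over £166,700 is £946; credit = £1,100 − £946 = £154. Education Credit: income exceeds £147,400 by £27,900 → 38 increments × £40 = £1,520 ≥ base, so the credit is £0. total £154 + £0 = £154
Nadia (£118,650): Working Family Credit: £118,650 is at or below the £166,700 threshold, so the full £1,100 applies. Education Credit: £118,650 is at or below the £147,400 threshold, so the full £620 applies. total £1,100 + £620 = £1,720
Difference: |£154 − £1,720| = £1,566.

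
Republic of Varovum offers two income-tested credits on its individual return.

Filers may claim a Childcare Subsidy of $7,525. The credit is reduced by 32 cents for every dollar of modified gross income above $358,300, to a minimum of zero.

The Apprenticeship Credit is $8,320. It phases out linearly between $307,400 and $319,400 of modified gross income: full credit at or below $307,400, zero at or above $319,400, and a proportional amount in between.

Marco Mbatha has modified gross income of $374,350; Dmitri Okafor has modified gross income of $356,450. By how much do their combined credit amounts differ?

$5,136

Marco ($374,350): Childcare Subsidy: 32% of the $16,050 excess over $358,300 is $5,136; credit = $7,525 − $5,136 = $2,389. Apprenticeship Credit: $374,350 is at or above $319,400, so the credit is $0. total $2,389 + $0 = $2,389
Dmitri ($356,450): Childcare Subsidy: $356,450 is at or below the $358,300 threshold, so the full $7,525 applies. Apprenticeship Credit: $356,450 is at or above $319,400, so the credit is $0. total $7,525 + $0 = $7,525
Difference: |$2,389 − $7,525| = $5,136.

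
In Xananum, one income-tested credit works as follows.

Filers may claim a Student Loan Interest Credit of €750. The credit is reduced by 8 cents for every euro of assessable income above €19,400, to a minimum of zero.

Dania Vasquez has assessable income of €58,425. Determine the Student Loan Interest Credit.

Student Loan Interest Credit: 8% of the €39,025 excess over €19,400 is €3,122 ≥ base, so the credit is €0.

€0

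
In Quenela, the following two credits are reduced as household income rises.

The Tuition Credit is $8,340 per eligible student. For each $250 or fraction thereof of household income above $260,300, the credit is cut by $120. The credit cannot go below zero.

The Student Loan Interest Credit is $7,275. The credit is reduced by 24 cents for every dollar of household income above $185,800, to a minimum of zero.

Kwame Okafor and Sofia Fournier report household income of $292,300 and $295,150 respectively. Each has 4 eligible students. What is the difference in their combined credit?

Kwame ($292,300): Tuition Credit: base = 4 × $8,340 = $33,360. income exceeds $260,300 by $32,000, which is 128 full-or-partial $250 increments; reduction = 128 × $120 = $15,360, leaving $18,000. Student Loan Interest Credit: 24% of the $106,500 excess over $185,800 is $25,560 ≥ base, so the credit is $0. total $18,000 + $0 = $18,000
Sofia ($295,150): Tuition Credit: base = 4 × $8,340 = $33,360. income exceeds $260,300 by $34,850, which is 140 full-or-partial $250 increments; reduction = 140 × $120 = $16,800, leaving $16,560. Student Loan Interest Credit: 24% of the $109,350 excess over $185,800 is $26,244 ≥ base, so the credit is $0. total $16,560 + $0 = $16,560
Difference: |$18,000 − $16,560| = $1,440.

$1,440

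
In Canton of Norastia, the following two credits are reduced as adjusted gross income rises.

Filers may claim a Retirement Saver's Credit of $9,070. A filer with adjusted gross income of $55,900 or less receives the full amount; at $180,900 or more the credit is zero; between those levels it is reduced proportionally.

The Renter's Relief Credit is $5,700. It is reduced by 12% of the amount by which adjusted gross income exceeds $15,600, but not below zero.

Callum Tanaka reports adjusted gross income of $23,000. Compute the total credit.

Retirement Saver's Credit: $23,000 is at or below the $55,900 threshold, so the full $9,070 applies.
Renter's Relief Credit: 12% of the $7,400 excess over $15,600 is $888; credit = $5,700 − $888 = $4,812.
Total: $9,070 + $4,812 = $13,882.

$13,882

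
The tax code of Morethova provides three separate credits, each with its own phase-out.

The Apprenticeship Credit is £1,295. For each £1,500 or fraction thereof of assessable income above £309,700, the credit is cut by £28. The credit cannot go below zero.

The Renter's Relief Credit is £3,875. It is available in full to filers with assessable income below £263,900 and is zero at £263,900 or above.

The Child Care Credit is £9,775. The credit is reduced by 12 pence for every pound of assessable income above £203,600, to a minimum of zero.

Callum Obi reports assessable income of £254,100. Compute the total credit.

£8,885

Apprenticeship Credit: £254,100 is at or below the £309,700 threshold, so the full £1,295 applies.
Renter's Relief Credit: £254,100 is below the £263,900 cutoff, so the full £3,875 applies.
Child Care Credit: 12% of the £50,500 excess over £203,600 is £6,060; credit = £9,775 − £6,060 = £3,715.
Total: £1,295 + £3,875 + £3,715 = £8,885.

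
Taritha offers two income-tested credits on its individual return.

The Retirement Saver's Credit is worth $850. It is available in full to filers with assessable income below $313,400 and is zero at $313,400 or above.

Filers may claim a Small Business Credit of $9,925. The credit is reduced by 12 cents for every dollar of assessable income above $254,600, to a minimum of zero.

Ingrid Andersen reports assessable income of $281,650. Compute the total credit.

$7,529

Retirement Saver's Credit: $281,650 is below the $313,400 cutoff, so the full $850 applies.
Small Business Credit: 12% of the $27,050 excess over $254,600 is $3,246; credit = $9,925 − $3,246 = $6,679.
Total: $850 + $6,679 = $7,529.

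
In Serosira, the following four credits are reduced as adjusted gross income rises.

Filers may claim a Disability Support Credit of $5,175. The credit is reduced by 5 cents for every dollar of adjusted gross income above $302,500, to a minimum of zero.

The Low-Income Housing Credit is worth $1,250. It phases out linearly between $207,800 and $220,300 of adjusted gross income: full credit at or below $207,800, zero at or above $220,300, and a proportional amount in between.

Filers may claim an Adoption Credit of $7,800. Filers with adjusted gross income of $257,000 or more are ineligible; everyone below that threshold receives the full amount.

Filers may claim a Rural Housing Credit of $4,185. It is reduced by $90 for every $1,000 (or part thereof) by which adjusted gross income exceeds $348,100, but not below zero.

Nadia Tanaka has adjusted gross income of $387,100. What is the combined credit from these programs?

Disability Support Credit: 5% of the $84,600 excess over $302,500 is $4,230; credit = $5,175 − $4,230 = $945.
Low-Income Housing Credit: $387,100 is at or above $220,300, so the credit is $0.
Adoption Credit: $387,100 meets or exceeds the $257,000 cutoff, so the credit is $0.
Rural Housing Credit: income exceeds $348,100 by $39,000, which is 39 full-or-partial $1,000 increments; reduction = 39 × $90 = $3,510, leaving $675.
Total: $945 + $0 + $0 + $675 = $1,620.

$1,620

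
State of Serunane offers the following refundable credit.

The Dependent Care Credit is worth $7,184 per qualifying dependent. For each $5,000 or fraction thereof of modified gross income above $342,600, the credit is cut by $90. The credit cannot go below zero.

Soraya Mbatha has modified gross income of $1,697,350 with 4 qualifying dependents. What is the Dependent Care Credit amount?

Dependent Care Credit: base = 4 × $7,184 = $28,736. income exceeds $342,600 by $1,354,750, which is 271 full-or-partial $5,000 increments; reduction = 271 × $90 = $24,390, leaving $4,346.

$4,346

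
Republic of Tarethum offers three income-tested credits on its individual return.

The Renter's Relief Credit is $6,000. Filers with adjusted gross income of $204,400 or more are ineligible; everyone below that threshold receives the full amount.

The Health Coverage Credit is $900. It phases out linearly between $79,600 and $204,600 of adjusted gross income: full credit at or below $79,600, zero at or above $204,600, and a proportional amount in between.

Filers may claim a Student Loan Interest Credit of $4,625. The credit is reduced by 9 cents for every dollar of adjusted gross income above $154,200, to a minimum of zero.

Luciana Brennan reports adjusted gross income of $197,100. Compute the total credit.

$6,818

Renter's Relief Credit: $197,100 is below the $204,400 cutoff, so the full $6,000 applies.
Health Coverage Credit: $197,100 is $117,500 into a $125,000 phase-out range, leaving 7,500/125,000 of the credit: $900 × 7,500/125,000 = $54.
Student Loan Interest Credit: 9% of the $42,900 excess over $154,200 is $3,861; credit = $4,625 − $3,861 = $764.
Total: $6,000 + $54 + $764 = $6,818.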